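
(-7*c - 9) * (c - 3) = -7*c^2 + 12*c + 27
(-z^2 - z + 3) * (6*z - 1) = -6*z^3 - 5*z^2 + 19*z - 3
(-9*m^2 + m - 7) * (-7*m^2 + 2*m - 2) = 63*m^4 - 25*m^3 + 69*m^2 - 16*m + 14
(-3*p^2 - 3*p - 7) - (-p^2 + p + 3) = -2*p^2 - 4*p - 10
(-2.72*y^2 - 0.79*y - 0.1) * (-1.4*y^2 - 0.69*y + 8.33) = 3.808*y^4 + 2.9828*y^3 - 21.9725*y^2 - 6.5117*y - 0.833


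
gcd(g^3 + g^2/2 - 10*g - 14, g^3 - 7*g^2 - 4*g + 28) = g + 2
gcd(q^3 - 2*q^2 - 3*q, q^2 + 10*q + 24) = 1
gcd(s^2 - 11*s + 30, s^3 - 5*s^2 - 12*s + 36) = s - 6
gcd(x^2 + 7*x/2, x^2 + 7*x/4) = x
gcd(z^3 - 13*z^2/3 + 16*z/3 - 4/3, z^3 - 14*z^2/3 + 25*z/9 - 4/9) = z - 1/3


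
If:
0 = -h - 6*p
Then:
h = -6*p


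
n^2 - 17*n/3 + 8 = (n - 3)*(n - 8/3)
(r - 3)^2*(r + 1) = r^3 - 5*r^2 + 3*r + 9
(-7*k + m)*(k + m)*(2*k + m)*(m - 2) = -14*k^3*m + 28*k^3 - 19*k^2*m^2 + 38*k^2*m - 4*k*m^3 + 8*k*m^2 + m^4 - 2*m^3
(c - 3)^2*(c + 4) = c^3 - 2*c^2 - 15*c + 36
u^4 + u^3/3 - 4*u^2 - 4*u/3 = u*(u - 2)*(u + 1/3)*(u + 2)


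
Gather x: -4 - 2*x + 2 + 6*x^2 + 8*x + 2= 6*x^2 + 6*x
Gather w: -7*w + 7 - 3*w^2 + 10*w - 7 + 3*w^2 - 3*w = 0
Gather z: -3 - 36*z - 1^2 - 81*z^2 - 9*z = -81*z^2 - 45*z - 4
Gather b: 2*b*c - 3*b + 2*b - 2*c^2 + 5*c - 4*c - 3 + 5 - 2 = b*(2*c - 1) - 2*c^2 + c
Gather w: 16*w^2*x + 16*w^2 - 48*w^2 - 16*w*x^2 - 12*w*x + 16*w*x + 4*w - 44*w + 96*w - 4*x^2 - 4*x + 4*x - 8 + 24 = w^2*(16*x - 32) + w*(-16*x^2 + 4*x + 56) - 4*x^2 + 16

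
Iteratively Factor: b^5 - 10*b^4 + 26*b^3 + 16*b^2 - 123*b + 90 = (b - 1)*(b^4 - 9*b^3 + 17*b^2 + 33*b - 90) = (b - 5)*(b - 1)*(b^3 - 4*b^2 - 3*b + 18) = (b - 5)*(b - 3)*(b - 1)*(b^2 - b - 6) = (b - 5)*(b - 3)*(b - 1)*(b + 2)*(b - 3)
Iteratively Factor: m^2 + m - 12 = (m - 3)*(m + 4)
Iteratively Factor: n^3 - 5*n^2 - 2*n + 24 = (n - 3)*(n^2 - 2*n - 8) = (n - 3)*(n + 2)*(n - 4)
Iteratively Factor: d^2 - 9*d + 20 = (d - 4)*(d - 5)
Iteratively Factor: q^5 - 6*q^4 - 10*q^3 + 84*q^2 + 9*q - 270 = (q - 3)*(q^4 - 3*q^3 - 19*q^2 + 27*q + 90) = (q - 5)*(q - 3)*(q^3 + 2*q^2 - 9*q - 18) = (q - 5)*(q - 3)*(q + 3)*(q^2 - q - 6) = (q - 5)*(q - 3)*(q + 2)*(q + 3)*(q - 3)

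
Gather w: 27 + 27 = 54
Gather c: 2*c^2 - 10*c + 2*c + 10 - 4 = 2*c^2 - 8*c + 6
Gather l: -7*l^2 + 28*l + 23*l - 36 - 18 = -7*l^2 + 51*l - 54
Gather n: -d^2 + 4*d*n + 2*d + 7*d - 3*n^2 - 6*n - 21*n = -d^2 + 9*d - 3*n^2 + n*(4*d - 27)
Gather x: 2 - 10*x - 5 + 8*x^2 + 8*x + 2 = 8*x^2 - 2*x - 1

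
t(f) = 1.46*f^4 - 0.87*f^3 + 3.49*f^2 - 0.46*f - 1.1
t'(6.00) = 1208.90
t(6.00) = 1826.02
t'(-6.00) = -1397.74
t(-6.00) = 2207.38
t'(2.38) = 80.10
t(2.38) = 52.69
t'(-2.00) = -71.58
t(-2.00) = 44.10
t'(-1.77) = -53.38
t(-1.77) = 29.80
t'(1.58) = 27.09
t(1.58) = 12.55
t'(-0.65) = -7.70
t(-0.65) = 1.17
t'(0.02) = -0.32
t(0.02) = -1.11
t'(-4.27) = -532.52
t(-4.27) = 617.59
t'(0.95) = 8.82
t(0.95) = 2.06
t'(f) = 5.84*f^3 - 2.61*f^2 + 6.98*f - 0.46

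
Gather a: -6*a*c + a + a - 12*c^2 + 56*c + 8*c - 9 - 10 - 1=a*(2 - 6*c) - 12*c^2 + 64*c - 20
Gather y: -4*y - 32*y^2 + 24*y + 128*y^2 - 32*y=96*y^2 - 12*y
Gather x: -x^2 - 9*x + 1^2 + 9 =-x^2 - 9*x + 10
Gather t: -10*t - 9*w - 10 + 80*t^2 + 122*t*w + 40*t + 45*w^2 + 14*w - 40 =80*t^2 + t*(122*w + 30) + 45*w^2 + 5*w - 50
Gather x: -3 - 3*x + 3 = -3*x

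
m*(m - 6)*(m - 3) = m^3 - 9*m^2 + 18*m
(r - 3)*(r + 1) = r^2 - 2*r - 3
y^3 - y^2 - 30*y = y*(y - 6)*(y + 5)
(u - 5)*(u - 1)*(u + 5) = u^3 - u^2 - 25*u + 25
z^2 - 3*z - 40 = (z - 8)*(z + 5)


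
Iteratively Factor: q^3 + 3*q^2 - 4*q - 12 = (q + 3)*(q^2 - 4) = (q + 2)*(q + 3)*(q - 2)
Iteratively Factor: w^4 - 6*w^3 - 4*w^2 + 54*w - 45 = (w + 3)*(w^3 - 9*w^2 + 23*w - 15) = (w - 1)*(w + 3)*(w^2 - 8*w + 15) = (w - 5)*(w - 1)*(w + 3)*(w - 3)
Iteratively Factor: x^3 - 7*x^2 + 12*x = (x - 3)*(x^2 - 4*x) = (x - 4)*(x - 3)*(x)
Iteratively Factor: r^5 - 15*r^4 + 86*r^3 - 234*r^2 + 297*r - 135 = (r - 3)*(r^4 - 12*r^3 + 50*r^2 - 84*r + 45) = (r - 3)^2*(r^3 - 9*r^2 + 23*r - 15) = (r - 3)^2*(r - 1)*(r^2 - 8*r + 15) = (r - 5)*(r - 3)^2*(r - 1)*(r - 3)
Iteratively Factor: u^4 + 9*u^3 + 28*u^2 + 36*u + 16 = (u + 2)*(u^3 + 7*u^2 + 14*u + 8) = (u + 2)*(u + 4)*(u^2 + 3*u + 2) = (u + 1)*(u + 2)*(u + 4)*(u + 2)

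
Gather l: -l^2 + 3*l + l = -l^2 + 4*l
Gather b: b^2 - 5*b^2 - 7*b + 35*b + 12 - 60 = -4*b^2 + 28*b - 48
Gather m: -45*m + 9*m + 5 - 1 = 4 - 36*m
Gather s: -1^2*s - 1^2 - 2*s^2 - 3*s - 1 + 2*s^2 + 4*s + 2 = 0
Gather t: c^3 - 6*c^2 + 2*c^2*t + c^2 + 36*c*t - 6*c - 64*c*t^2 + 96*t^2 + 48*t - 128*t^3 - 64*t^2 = c^3 - 5*c^2 - 6*c - 128*t^3 + t^2*(32 - 64*c) + t*(2*c^2 + 36*c + 48)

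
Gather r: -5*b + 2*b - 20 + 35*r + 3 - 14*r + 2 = -3*b + 21*r - 15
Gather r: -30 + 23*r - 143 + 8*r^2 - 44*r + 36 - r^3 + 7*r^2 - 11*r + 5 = -r^3 + 15*r^2 - 32*r - 132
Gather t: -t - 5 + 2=-t - 3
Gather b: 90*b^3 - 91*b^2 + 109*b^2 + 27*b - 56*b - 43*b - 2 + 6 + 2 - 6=90*b^3 + 18*b^2 - 72*b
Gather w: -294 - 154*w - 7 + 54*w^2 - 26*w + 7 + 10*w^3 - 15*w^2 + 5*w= 10*w^3 + 39*w^2 - 175*w - 294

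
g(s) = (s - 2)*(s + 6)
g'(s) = 2*s + 4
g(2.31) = 2.58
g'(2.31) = 8.62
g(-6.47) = 3.98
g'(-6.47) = -8.94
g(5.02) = 33.28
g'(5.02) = 14.04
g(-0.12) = -12.47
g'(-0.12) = 3.76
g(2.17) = 1.39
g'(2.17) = 8.34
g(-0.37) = -13.34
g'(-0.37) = 3.26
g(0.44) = -10.05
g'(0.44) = 4.88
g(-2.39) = -15.85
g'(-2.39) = -0.78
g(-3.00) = -15.00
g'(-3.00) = -2.00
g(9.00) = 105.00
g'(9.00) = 22.00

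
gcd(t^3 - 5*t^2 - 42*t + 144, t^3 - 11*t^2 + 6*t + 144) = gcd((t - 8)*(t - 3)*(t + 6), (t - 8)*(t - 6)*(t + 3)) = t - 8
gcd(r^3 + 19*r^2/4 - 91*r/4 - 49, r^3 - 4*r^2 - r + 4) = r - 4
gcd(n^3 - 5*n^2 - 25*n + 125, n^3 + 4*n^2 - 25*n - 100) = n^2 - 25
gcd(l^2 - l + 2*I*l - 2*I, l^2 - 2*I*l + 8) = l + 2*I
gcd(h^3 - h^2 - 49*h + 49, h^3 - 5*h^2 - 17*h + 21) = h^2 - 8*h + 7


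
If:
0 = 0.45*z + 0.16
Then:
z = -0.36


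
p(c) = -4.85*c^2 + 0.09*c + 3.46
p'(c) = 0.09 - 9.7*c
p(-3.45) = -54.58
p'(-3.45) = 33.56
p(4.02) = -74.56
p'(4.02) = -38.90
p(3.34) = -50.34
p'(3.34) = -32.31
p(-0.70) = 1.02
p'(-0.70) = 6.88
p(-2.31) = -22.63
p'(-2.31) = 22.50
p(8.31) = -330.71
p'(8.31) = -80.52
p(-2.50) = -27.08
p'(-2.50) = 24.34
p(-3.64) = -61.13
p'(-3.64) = 35.40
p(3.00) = -39.92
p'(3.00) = -29.01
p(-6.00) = -171.68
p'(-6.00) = 58.29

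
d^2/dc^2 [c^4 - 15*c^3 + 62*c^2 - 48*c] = 12*c^2 - 90*c + 124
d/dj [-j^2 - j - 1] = -2*j - 1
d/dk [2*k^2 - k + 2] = 4*k - 1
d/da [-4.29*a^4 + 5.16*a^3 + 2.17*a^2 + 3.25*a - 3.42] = -17.16*a^3 + 15.48*a^2 + 4.34*a + 3.25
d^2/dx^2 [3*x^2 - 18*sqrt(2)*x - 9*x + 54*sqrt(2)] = 6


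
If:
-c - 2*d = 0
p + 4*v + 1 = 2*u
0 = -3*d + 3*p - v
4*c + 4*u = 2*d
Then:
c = -13*v/6 - 1/2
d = 13*v/12 + 1/4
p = 17*v/12 + 1/4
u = 65*v/24 + 5/8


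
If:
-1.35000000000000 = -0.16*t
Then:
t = 8.44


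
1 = 1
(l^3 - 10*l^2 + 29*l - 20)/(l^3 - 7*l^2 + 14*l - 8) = (l - 5)/(l - 2)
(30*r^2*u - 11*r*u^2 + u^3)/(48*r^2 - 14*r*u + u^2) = u*(5*r - u)/(8*r - u)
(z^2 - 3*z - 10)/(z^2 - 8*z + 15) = (z + 2)/(z - 3)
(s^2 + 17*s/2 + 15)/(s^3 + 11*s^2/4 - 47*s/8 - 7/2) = 4*(2*s^2 + 17*s + 30)/(8*s^3 + 22*s^2 - 47*s - 28)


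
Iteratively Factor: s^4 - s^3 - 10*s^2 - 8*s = (s - 4)*(s^3 + 3*s^2 + 2*s) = (s - 4)*(s + 1)*(s^2 + 2*s) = (s - 4)*(s + 1)*(s + 2)*(s)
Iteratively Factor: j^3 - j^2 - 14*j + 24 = (j - 2)*(j^2 + j - 12) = (j - 3)*(j - 2)*(j + 4)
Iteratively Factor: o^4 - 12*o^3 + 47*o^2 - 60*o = (o)*(o^3 - 12*o^2 + 47*o - 60) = o*(o - 5)*(o^2 - 7*o + 12) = o*(o - 5)*(o - 3)*(o - 4)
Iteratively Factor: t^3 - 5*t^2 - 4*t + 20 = (t - 2)*(t^2 - 3*t - 10) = (t - 2)*(t + 2)*(t - 5)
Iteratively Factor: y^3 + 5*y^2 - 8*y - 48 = (y - 3)*(y^2 + 8*y + 16) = (y - 3)*(y + 4)*(y + 4)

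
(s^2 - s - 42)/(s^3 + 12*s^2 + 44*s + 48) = (s - 7)/(s^2 + 6*s + 8)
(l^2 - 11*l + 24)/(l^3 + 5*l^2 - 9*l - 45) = (l - 8)/(l^2 + 8*l + 15)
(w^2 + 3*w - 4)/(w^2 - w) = (w + 4)/w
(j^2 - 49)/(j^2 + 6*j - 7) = (j - 7)/(j - 1)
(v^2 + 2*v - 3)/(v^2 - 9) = (v - 1)/(v - 3)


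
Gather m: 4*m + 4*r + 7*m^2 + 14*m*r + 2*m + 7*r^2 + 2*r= 7*m^2 + m*(14*r + 6) + 7*r^2 + 6*r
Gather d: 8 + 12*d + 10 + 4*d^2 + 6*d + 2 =4*d^2 + 18*d + 20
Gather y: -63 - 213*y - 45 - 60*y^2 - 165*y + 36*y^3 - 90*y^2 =36*y^3 - 150*y^2 - 378*y - 108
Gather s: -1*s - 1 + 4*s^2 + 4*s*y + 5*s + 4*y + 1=4*s^2 + s*(4*y + 4) + 4*y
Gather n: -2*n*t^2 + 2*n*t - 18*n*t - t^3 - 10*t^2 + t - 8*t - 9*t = n*(-2*t^2 - 16*t) - t^3 - 10*t^2 - 16*t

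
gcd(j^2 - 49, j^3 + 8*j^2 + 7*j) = j + 7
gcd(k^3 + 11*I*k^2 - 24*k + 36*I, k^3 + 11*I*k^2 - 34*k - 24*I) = k + 6*I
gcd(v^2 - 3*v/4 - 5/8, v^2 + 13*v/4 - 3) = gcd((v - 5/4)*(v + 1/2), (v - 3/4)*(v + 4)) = 1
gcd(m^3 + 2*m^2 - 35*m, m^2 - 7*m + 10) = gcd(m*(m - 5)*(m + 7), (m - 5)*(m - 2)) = m - 5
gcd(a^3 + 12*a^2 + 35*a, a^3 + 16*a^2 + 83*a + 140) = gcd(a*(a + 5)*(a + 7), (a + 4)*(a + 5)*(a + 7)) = a^2 + 12*a + 35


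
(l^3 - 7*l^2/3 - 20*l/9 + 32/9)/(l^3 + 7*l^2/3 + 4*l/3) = (3*l^2 - 11*l + 8)/(3*l*(l + 1))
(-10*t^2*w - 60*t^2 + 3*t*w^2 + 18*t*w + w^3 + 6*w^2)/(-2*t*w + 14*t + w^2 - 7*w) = (5*t*w + 30*t + w^2 + 6*w)/(w - 7)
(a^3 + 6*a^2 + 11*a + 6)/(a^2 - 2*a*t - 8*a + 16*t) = (a^3 + 6*a^2 + 11*a + 6)/(a^2 - 2*a*t - 8*a + 16*t)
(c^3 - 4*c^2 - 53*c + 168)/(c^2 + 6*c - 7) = (c^2 - 11*c + 24)/(c - 1)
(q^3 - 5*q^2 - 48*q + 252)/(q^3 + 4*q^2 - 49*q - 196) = (q^2 - 12*q + 36)/(q^2 - 3*q - 28)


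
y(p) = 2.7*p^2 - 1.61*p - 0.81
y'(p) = 5.4*p - 1.61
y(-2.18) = 15.53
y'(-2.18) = -13.38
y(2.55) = 12.64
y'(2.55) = 12.16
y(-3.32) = 34.30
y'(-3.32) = -19.54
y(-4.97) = 73.88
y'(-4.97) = -28.45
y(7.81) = 151.31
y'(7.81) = 40.56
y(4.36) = 43.50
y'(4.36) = 21.93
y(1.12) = 0.77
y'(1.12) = 4.44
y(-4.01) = 49.06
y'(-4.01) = -23.26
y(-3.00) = 28.32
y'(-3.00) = -17.81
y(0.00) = -0.81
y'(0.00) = -1.61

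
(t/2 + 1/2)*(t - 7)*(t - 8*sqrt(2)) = t^3/2 - 4*sqrt(2)*t^2 - 3*t^2 - 7*t/2 + 24*sqrt(2)*t + 28*sqrt(2)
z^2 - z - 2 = (z - 2)*(z + 1)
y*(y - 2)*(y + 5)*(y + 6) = y^4 + 9*y^3 + 8*y^2 - 60*y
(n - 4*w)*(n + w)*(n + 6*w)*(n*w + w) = n^4*w + 3*n^3*w^2 + n^3*w - 22*n^2*w^3 + 3*n^2*w^2 - 24*n*w^4 - 22*n*w^3 - 24*w^4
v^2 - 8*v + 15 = (v - 5)*(v - 3)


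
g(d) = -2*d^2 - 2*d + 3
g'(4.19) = -18.76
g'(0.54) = -4.16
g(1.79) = -6.99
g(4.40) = -44.52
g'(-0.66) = 0.64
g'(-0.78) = 1.12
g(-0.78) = 3.34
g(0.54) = 1.34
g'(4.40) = -19.60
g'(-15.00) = 58.00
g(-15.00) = -417.00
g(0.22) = 2.46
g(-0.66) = 3.45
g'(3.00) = -14.00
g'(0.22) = -2.88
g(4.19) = -40.49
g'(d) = -4*d - 2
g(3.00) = -21.00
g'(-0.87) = 1.48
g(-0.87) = 3.23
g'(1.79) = -9.16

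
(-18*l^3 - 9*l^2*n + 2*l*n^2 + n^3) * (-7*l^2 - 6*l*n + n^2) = 126*l^5 + 171*l^4*n + 22*l^3*n^2 - 28*l^2*n^3 - 4*l*n^4 + n^5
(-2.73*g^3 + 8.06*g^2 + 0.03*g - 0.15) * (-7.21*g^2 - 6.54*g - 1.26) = 19.6833*g^5 - 40.2584*g^4 - 49.4889*g^3 - 9.2703*g^2 + 0.9432*g + 0.189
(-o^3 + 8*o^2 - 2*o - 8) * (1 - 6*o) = 6*o^4 - 49*o^3 + 20*o^2 + 46*o - 8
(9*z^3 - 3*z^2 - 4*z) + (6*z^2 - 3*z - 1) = 9*z^3 + 3*z^2 - 7*z - 1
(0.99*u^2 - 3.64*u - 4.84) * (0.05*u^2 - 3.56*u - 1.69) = 0.0495*u^4 - 3.7064*u^3 + 11.0433*u^2 + 23.382*u + 8.1796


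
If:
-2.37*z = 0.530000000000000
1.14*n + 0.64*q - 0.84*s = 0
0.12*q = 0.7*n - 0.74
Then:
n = 0.172366621067031*s + 0.80984952120383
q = 1.00547195622435*s - 1.44254445964432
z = -0.22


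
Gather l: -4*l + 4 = 4 - 4*l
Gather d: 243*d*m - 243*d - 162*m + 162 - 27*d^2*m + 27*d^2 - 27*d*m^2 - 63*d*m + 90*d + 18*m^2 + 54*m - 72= d^2*(27 - 27*m) + d*(-27*m^2 + 180*m - 153) + 18*m^2 - 108*m + 90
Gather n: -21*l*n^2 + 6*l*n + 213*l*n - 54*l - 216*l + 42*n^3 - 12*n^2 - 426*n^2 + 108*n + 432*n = -270*l + 42*n^3 + n^2*(-21*l - 438) + n*(219*l + 540)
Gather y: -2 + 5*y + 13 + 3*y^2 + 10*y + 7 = 3*y^2 + 15*y + 18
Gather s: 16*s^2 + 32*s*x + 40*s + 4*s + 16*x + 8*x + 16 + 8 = 16*s^2 + s*(32*x + 44) + 24*x + 24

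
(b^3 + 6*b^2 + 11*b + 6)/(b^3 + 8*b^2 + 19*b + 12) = (b + 2)/(b + 4)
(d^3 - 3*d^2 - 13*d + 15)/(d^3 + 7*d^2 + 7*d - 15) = (d - 5)/(d + 5)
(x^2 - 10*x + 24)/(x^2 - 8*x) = (x^2 - 10*x + 24)/(x*(x - 8))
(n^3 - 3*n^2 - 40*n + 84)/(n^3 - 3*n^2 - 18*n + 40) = (n^2 - n - 42)/(n^2 - n - 20)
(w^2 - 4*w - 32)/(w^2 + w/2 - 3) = 2*(w^2 - 4*w - 32)/(2*w^2 + w - 6)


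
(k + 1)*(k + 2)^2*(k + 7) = k^4 + 12*k^3 + 43*k^2 + 60*k + 28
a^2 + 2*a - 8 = (a - 2)*(a + 4)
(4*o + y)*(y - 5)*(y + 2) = 4*o*y^2 - 12*o*y - 40*o + y^3 - 3*y^2 - 10*y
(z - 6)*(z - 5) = z^2 - 11*z + 30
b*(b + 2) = b^2 + 2*b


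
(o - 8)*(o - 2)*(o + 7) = o^3 - 3*o^2 - 54*o + 112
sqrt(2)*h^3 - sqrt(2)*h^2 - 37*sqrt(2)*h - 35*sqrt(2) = (h - 7)*(h + 5)*(sqrt(2)*h + sqrt(2))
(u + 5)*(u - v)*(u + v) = u^3 + 5*u^2 - u*v^2 - 5*v^2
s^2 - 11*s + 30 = (s - 6)*(s - 5)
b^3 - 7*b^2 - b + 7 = (b - 7)*(b - 1)*(b + 1)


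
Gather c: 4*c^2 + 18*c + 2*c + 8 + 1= 4*c^2 + 20*c + 9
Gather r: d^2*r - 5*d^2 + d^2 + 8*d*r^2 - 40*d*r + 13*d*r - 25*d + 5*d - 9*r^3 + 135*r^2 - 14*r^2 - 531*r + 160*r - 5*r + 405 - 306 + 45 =-4*d^2 - 20*d - 9*r^3 + r^2*(8*d + 121) + r*(d^2 - 27*d - 376) + 144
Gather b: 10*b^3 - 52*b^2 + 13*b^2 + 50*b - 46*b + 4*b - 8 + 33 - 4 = 10*b^3 - 39*b^2 + 8*b + 21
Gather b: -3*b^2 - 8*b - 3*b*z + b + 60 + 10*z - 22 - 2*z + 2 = -3*b^2 + b*(-3*z - 7) + 8*z + 40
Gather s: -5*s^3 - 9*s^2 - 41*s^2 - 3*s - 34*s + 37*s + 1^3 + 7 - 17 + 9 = -5*s^3 - 50*s^2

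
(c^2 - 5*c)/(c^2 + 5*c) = (c - 5)/(c + 5)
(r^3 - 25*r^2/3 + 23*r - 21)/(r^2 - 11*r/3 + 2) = (3*r^2 - 16*r + 21)/(3*r - 2)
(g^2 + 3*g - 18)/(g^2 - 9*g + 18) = (g + 6)/(g - 6)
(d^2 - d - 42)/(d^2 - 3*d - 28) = (d + 6)/(d + 4)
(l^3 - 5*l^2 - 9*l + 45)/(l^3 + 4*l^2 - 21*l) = (l^2 - 2*l - 15)/(l*(l + 7))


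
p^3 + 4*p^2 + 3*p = p*(p + 1)*(p + 3)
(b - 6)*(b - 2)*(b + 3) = b^3 - 5*b^2 - 12*b + 36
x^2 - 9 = (x - 3)*(x + 3)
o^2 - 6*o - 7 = (o - 7)*(o + 1)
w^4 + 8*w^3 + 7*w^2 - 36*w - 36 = (w - 2)*(w + 1)*(w + 3)*(w + 6)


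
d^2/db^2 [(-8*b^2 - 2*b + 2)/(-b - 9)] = 1256/(b^3 + 27*b^2 + 243*b + 729)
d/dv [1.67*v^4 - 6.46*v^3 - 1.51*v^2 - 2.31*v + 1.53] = 6.68*v^3 - 19.38*v^2 - 3.02*v - 2.31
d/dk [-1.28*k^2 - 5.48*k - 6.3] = -2.56*k - 5.48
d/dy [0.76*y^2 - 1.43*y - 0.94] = 1.52*y - 1.43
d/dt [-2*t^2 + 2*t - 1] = 2 - 4*t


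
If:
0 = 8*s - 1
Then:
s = 1/8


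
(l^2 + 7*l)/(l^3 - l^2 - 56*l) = 1/(l - 8)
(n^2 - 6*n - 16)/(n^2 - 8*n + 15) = (n^2 - 6*n - 16)/(n^2 - 8*n + 15)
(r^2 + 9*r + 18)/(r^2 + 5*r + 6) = (r + 6)/(r + 2)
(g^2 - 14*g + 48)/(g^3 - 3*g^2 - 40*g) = (g - 6)/(g*(g + 5))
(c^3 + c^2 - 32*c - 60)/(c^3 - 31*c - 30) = (c + 2)/(c + 1)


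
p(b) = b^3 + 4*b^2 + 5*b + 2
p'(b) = 3*b^2 + 8*b + 5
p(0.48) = 5.43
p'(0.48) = 9.53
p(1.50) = 21.88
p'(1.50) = 23.75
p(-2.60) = -1.54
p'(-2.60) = 4.48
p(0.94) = 11.06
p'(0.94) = 15.17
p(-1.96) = 0.04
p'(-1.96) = 0.84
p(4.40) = 186.62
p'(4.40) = 98.28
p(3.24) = 94.20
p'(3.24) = 62.41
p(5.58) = 328.19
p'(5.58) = 143.05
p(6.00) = 392.00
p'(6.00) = 161.00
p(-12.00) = -1210.00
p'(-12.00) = 341.00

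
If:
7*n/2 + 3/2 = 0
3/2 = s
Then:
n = -3/7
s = 3/2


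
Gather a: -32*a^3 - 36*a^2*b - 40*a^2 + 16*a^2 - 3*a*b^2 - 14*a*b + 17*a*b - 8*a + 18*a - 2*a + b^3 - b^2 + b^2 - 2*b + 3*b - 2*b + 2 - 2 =-32*a^3 + a^2*(-36*b - 24) + a*(-3*b^2 + 3*b + 8) + b^3 - b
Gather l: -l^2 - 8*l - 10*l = -l^2 - 18*l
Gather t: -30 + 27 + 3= 0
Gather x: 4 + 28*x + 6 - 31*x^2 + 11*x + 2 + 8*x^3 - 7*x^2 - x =8*x^3 - 38*x^2 + 38*x + 12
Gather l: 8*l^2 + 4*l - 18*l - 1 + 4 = 8*l^2 - 14*l + 3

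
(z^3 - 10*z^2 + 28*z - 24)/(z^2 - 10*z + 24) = (z^2 - 4*z + 4)/(z - 4)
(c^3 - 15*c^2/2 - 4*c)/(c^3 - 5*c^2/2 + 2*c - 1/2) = c*(2*c^2 - 15*c - 8)/(2*c^3 - 5*c^2 + 4*c - 1)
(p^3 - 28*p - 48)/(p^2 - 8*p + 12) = (p^2 + 6*p + 8)/(p - 2)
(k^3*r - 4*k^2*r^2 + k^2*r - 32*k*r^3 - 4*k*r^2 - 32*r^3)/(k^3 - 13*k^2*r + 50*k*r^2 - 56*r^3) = r*(k^3 - 4*k^2*r + k^2 - 32*k*r^2 - 4*k*r - 32*r^2)/(k^3 - 13*k^2*r + 50*k*r^2 - 56*r^3)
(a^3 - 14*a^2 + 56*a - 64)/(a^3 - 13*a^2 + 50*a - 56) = (a - 8)/(a - 7)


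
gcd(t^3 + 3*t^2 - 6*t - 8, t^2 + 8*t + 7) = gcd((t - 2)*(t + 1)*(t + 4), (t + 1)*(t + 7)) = t + 1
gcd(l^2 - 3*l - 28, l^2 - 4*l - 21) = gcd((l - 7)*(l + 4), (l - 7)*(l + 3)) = l - 7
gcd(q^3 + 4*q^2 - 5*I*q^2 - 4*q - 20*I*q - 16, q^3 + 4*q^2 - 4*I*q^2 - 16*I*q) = q^2 + q*(4 - 4*I) - 16*I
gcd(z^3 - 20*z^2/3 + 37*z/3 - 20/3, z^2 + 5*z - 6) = z - 1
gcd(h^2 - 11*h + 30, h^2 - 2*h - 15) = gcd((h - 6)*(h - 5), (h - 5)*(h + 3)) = h - 5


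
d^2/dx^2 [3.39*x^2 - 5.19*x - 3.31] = 6.78000000000000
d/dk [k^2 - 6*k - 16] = 2*k - 6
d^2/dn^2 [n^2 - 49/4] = 2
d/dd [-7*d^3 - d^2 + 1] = d*(-21*d - 2)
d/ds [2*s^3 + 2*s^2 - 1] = 2*s*(3*s + 2)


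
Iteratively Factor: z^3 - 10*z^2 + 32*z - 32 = (z - 2)*(z^2 - 8*z + 16) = (z - 4)*(z - 2)*(z - 4)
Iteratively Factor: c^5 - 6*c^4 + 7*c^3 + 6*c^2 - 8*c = (c - 1)*(c^4 - 5*c^3 + 2*c^2 + 8*c) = (c - 4)*(c - 1)*(c^3 - c^2 - 2*c) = (c - 4)*(c - 2)*(c - 1)*(c^2 + c) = (c - 4)*(c - 2)*(c - 1)*(c + 1)*(c)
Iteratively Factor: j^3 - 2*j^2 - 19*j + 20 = (j - 1)*(j^2 - j - 20) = (j - 1)*(j + 4)*(j - 5)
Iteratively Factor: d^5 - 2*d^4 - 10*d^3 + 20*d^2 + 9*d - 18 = (d + 3)*(d^4 - 5*d^3 + 5*d^2 + 5*d - 6) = (d - 3)*(d + 3)*(d^3 - 2*d^2 - d + 2) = (d - 3)*(d + 1)*(d + 3)*(d^2 - 3*d + 2) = (d - 3)*(d - 2)*(d + 1)*(d + 3)*(d - 1)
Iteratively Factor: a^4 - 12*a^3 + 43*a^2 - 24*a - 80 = (a - 4)*(a^3 - 8*a^2 + 11*a + 20) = (a - 5)*(a - 4)*(a^2 - 3*a - 4) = (a - 5)*(a - 4)^2*(a + 1)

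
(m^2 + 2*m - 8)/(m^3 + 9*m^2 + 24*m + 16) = (m - 2)/(m^2 + 5*m + 4)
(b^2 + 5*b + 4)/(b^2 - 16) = (b + 1)/(b - 4)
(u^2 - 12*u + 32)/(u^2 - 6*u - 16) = (u - 4)/(u + 2)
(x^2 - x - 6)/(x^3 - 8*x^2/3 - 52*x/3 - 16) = 3*(x - 3)/(3*x^2 - 14*x - 24)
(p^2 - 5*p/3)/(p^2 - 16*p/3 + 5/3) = p*(3*p - 5)/(3*p^2 - 16*p + 5)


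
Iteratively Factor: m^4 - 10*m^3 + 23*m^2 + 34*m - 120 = (m - 5)*(m^3 - 5*m^2 - 2*m + 24) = (m - 5)*(m - 3)*(m^2 - 2*m - 8) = (m - 5)*(m - 3)*(m + 2)*(m - 4)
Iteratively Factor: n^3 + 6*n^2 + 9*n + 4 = (n + 1)*(n^2 + 5*n + 4) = (n + 1)*(n + 4)*(n + 1)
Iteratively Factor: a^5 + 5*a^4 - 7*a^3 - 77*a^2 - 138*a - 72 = (a + 1)*(a^4 + 4*a^3 - 11*a^2 - 66*a - 72) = (a + 1)*(a + 2)*(a^3 + 2*a^2 - 15*a - 36) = (a - 4)*(a + 1)*(a + 2)*(a^2 + 6*a + 9) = (a - 4)*(a + 1)*(a + 2)*(a + 3)*(a + 3)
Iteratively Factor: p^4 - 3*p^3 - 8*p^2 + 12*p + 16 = (p + 1)*(p^3 - 4*p^2 - 4*p + 16) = (p - 4)*(p + 1)*(p^2 - 4) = (p - 4)*(p + 1)*(p + 2)*(p - 2)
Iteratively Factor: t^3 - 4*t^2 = (t)*(t^2 - 4*t) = t*(t - 4)*(t)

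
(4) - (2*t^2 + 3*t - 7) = -2*t^2 - 3*t + 11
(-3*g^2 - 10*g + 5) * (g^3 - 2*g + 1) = -3*g^5 - 10*g^4 + 11*g^3 + 17*g^2 - 20*g + 5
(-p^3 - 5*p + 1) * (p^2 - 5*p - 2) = -p^5 + 5*p^4 - 3*p^3 + 26*p^2 + 5*p - 2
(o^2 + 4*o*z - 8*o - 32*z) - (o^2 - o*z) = 5*o*z - 8*o - 32*z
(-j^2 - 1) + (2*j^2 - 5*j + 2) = j^2 - 5*j + 1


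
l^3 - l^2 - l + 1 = (l - 1)^2*(l + 1)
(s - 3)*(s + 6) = s^2 + 3*s - 18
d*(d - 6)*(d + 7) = d^3 + d^2 - 42*d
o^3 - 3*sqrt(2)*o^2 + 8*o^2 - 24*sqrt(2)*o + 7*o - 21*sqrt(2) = (o + 1)*(o + 7)*(o - 3*sqrt(2))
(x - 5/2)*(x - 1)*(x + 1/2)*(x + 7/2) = x^4 + x^3/2 - 39*x^2/4 + 31*x/8 + 35/8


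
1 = 1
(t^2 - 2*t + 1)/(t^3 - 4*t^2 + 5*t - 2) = 1/(t - 2)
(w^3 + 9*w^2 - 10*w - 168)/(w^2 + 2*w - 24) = w + 7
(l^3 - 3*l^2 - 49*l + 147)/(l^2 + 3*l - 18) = (l^2 - 49)/(l + 6)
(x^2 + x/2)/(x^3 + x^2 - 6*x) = (x + 1/2)/(x^2 + x - 6)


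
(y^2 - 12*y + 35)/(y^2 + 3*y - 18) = (y^2 - 12*y + 35)/(y^2 + 3*y - 18)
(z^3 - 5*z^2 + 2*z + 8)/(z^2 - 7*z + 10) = (z^2 - 3*z - 4)/(z - 5)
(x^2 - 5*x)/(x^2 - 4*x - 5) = x/(x + 1)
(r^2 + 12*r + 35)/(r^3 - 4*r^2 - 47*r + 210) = (r + 5)/(r^2 - 11*r + 30)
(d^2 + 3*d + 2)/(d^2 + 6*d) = (d^2 + 3*d + 2)/(d*(d + 6))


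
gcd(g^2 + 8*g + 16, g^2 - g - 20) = g + 4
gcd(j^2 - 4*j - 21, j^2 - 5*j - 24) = j + 3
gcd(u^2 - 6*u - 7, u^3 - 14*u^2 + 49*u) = u - 7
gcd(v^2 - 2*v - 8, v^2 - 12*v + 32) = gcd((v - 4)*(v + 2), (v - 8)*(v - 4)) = v - 4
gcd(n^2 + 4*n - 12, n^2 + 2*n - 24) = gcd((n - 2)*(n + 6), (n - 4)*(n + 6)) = n + 6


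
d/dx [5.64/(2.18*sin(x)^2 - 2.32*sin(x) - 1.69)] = (13.0848 - 24.5904*sin(x))*cos(x)/(-2.18*sin(x)^2 + 2.32*sin(x) + 1.69)^2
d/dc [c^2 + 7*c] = 2*c + 7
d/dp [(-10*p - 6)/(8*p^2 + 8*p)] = (5*p^2 + 6*p + 3)/(4*p^2*(p^2 + 2*p + 1))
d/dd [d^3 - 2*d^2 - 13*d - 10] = 3*d^2 - 4*d - 13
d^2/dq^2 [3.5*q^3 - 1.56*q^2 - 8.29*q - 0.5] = 21.0*q - 3.12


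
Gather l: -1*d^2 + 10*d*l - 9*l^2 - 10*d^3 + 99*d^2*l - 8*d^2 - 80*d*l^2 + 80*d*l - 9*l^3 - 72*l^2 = -10*d^3 - 9*d^2 - 9*l^3 + l^2*(-80*d - 81) + l*(99*d^2 + 90*d)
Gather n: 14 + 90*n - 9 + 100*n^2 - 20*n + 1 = 100*n^2 + 70*n + 6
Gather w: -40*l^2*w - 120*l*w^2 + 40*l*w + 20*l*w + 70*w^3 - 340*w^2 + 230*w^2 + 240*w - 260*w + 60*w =70*w^3 + w^2*(-120*l - 110) + w*(-40*l^2 + 60*l + 40)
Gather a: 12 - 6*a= 12 - 6*a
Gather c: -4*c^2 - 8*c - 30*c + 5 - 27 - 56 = -4*c^2 - 38*c - 78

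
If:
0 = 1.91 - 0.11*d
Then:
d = 17.36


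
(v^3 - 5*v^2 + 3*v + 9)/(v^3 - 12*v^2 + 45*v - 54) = (v + 1)/(v - 6)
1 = 1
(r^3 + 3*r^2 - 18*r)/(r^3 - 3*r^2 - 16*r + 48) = r*(r + 6)/(r^2 - 16)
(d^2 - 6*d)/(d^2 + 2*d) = (d - 6)/(d + 2)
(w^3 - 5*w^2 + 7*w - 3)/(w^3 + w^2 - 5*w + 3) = (w - 3)/(w + 3)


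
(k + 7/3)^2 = k^2 + 14*k/3 + 49/9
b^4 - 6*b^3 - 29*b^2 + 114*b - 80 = (b - 8)*(b - 2)*(b - 1)*(b + 5)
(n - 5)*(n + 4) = n^2 - n - 20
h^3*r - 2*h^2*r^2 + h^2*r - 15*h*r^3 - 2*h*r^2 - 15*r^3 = (h - 5*r)*(h + 3*r)*(h*r + r)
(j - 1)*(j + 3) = j^2 + 2*j - 3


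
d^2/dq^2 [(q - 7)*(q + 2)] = 2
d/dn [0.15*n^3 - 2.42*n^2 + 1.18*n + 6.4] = 0.45*n^2 - 4.84*n + 1.18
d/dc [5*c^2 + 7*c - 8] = 10*c + 7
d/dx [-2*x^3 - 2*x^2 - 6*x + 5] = -6*x^2 - 4*x - 6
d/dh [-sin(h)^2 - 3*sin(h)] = -(2*sin(h) + 3)*cos(h)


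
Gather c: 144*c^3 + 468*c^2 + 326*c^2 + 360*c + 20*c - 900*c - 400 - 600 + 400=144*c^3 + 794*c^2 - 520*c - 600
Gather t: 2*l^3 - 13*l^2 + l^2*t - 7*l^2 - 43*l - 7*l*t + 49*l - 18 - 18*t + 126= 2*l^3 - 20*l^2 + 6*l + t*(l^2 - 7*l - 18) + 108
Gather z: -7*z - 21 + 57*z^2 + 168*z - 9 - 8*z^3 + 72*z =-8*z^3 + 57*z^2 + 233*z - 30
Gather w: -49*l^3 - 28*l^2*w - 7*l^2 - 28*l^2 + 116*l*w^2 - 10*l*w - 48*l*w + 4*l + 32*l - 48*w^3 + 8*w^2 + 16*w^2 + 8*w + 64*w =-49*l^3 - 35*l^2 + 36*l - 48*w^3 + w^2*(116*l + 24) + w*(-28*l^2 - 58*l + 72)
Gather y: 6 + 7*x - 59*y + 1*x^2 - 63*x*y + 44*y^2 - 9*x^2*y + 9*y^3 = x^2 + 7*x + 9*y^3 + 44*y^2 + y*(-9*x^2 - 63*x - 59) + 6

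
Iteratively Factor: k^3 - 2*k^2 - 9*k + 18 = (k - 3)*(k^2 + k - 6) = (k - 3)*(k + 3)*(k - 2)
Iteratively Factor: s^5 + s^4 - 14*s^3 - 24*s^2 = (s)*(s^4 + s^3 - 14*s^2 - 24*s) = s*(s - 4)*(s^3 + 5*s^2 + 6*s) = s*(s - 4)*(s + 2)*(s^2 + 3*s) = s^2*(s - 4)*(s + 2)*(s + 3)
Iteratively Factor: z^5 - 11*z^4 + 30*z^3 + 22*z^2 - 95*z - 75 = (z + 1)*(z^4 - 12*z^3 + 42*z^2 - 20*z - 75) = (z + 1)^2*(z^3 - 13*z^2 + 55*z - 75) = (z - 5)*(z + 1)^2*(z^2 - 8*z + 15) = (z - 5)*(z - 3)*(z + 1)^2*(z - 5)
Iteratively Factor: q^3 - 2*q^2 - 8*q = (q + 2)*(q^2 - 4*q) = (q - 4)*(q + 2)*(q)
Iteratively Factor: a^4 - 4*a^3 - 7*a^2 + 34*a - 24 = (a - 2)*(a^3 - 2*a^2 - 11*a + 12) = (a - 4)*(a - 2)*(a^2 + 2*a - 3) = (a - 4)*(a - 2)*(a + 3)*(a - 1)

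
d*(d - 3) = d^2 - 3*d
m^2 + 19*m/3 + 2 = (m + 1/3)*(m + 6)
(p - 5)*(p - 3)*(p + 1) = p^3 - 7*p^2 + 7*p + 15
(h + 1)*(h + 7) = h^2 + 8*h + 7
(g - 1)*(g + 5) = g^2 + 4*g - 5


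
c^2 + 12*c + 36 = (c + 6)^2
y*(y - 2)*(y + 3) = y^3 + y^2 - 6*y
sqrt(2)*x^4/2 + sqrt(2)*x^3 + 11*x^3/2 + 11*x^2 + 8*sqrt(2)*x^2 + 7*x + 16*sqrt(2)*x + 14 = (x + sqrt(2))^2*(x + 7*sqrt(2)/2)*(sqrt(2)*x/2 + sqrt(2))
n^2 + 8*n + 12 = (n + 2)*(n + 6)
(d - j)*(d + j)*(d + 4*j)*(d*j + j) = d^4*j + 4*d^3*j^2 + d^3*j - d^2*j^3 + 4*d^2*j^2 - 4*d*j^4 - d*j^3 - 4*j^4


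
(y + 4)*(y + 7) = y^2 + 11*y + 28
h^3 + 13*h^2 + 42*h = h*(h + 6)*(h + 7)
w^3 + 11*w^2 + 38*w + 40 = (w + 2)*(w + 4)*(w + 5)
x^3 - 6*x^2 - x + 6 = (x - 6)*(x - 1)*(x + 1)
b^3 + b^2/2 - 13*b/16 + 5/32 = (b - 1/2)*(b - 1/4)*(b + 5/4)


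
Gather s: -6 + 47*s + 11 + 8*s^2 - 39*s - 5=8*s^2 + 8*s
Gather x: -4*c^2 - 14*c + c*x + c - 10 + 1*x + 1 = -4*c^2 - 13*c + x*(c + 1) - 9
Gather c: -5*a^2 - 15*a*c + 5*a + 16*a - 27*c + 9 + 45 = -5*a^2 + 21*a + c*(-15*a - 27) + 54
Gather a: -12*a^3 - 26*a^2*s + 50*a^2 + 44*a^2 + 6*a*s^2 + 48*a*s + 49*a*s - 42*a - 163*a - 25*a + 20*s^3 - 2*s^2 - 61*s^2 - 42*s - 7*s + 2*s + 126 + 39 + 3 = -12*a^3 + a^2*(94 - 26*s) + a*(6*s^2 + 97*s - 230) + 20*s^3 - 63*s^2 - 47*s + 168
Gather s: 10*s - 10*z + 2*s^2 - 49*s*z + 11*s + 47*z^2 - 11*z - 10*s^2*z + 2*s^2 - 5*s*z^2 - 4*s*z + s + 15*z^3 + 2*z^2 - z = s^2*(4 - 10*z) + s*(-5*z^2 - 53*z + 22) + 15*z^3 + 49*z^2 - 22*z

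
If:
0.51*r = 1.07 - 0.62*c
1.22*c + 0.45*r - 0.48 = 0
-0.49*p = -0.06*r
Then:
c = -0.69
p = 0.36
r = 2.94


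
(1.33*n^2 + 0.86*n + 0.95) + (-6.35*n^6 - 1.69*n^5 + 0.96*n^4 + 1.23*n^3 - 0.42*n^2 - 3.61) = -6.35*n^6 - 1.69*n^5 + 0.96*n^4 + 1.23*n^3 + 0.91*n^2 + 0.86*n - 2.66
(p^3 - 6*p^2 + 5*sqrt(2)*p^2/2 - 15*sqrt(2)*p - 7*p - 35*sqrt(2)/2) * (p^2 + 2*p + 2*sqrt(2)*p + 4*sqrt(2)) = p^5 - 4*p^4 + 9*sqrt(2)*p^4/2 - 18*sqrt(2)*p^3 - 9*p^3 - 171*sqrt(2)*p^2/2 - 54*p^2 - 190*p - 63*sqrt(2)*p - 140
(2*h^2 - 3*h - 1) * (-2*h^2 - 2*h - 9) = -4*h^4 + 2*h^3 - 10*h^2 + 29*h + 9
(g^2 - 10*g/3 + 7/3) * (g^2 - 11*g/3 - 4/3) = g^4 - 7*g^3 + 119*g^2/9 - 37*g/9 - 28/9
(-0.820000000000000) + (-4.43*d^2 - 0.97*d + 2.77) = -4.43*d^2 - 0.97*d + 1.95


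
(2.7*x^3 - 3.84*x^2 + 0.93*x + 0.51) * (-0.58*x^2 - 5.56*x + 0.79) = -1.566*x^5 - 12.7848*x^4 + 22.944*x^3 - 8.5002*x^2 - 2.1009*x + 0.4029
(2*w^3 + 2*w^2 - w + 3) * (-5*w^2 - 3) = -10*w^5 - 10*w^4 - w^3 - 21*w^2 + 3*w - 9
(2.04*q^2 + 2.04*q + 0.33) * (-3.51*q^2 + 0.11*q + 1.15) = -7.1604*q^4 - 6.936*q^3 + 1.4121*q^2 + 2.3823*q + 0.3795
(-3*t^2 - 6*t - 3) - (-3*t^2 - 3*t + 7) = -3*t - 10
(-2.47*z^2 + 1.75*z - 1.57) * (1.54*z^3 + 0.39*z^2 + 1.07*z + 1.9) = -3.8038*z^5 + 1.7317*z^4 - 4.3782*z^3 - 3.4328*z^2 + 1.6451*z - 2.983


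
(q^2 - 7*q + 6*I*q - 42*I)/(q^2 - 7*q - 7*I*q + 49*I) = (q + 6*I)/(q - 7*I)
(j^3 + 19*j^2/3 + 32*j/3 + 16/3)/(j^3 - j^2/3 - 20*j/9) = 3*(j^2 + 5*j + 4)/(j*(3*j - 5))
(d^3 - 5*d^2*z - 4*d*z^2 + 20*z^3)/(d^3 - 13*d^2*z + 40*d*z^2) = (-d^2 + 4*z^2)/(d*(-d + 8*z))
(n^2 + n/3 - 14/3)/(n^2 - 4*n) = (3*n^2 + n - 14)/(3*n*(n - 4))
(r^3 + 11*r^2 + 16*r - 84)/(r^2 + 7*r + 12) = (r^3 + 11*r^2 + 16*r - 84)/(r^2 + 7*r + 12)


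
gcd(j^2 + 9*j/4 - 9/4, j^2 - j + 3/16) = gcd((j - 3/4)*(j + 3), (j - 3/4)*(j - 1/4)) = j - 3/4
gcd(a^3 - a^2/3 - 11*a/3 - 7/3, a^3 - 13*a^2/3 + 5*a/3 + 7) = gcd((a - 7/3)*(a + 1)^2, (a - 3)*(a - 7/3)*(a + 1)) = a^2 - 4*a/3 - 7/3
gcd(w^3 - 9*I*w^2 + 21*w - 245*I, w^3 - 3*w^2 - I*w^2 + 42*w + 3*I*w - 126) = w - 7*I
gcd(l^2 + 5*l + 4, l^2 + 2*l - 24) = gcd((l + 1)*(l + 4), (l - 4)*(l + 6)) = 1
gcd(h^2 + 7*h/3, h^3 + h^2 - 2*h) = h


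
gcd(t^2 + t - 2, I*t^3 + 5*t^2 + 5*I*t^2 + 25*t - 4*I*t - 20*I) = 1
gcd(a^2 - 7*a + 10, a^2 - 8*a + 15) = a - 5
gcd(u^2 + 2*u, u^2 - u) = u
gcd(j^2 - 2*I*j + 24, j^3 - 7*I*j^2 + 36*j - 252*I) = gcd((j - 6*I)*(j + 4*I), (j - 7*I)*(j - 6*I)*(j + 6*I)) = j - 6*I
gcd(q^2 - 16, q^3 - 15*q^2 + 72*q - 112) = q - 4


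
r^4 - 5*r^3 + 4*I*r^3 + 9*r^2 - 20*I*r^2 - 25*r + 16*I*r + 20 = (r - 4)*(r - 1)*(r - I)*(r + 5*I)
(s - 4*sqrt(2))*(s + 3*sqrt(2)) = s^2 - sqrt(2)*s - 24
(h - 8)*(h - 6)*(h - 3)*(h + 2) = h^4 - 15*h^3 + 56*h^2 + 36*h - 288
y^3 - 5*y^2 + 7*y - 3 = (y - 3)*(y - 1)^2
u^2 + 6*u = u*(u + 6)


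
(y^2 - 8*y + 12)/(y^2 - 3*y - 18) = (y - 2)/(y + 3)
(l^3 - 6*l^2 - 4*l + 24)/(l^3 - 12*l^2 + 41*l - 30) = (l^2 - 4)/(l^2 - 6*l + 5)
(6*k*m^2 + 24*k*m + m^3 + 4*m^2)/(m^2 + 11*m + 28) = m*(6*k + m)/(m + 7)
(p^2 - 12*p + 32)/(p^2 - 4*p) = (p - 8)/p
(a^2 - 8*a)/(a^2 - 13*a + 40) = a/(a - 5)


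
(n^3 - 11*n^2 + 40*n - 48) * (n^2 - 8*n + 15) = n^5 - 19*n^4 + 143*n^3 - 533*n^2 + 984*n - 720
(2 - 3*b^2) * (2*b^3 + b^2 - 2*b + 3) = -6*b^5 - 3*b^4 + 10*b^3 - 7*b^2 - 4*b + 6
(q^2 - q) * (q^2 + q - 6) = q^4 - 7*q^2 + 6*q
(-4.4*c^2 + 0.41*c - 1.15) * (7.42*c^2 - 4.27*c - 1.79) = -32.648*c^4 + 21.8302*c^3 - 2.4077*c^2 + 4.1766*c + 2.0585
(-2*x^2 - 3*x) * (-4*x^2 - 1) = 8*x^4 + 12*x^3 + 2*x^2 + 3*x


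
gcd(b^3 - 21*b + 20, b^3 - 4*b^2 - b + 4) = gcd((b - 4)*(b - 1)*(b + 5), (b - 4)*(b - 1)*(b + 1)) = b^2 - 5*b + 4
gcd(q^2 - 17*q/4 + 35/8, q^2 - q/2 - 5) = q - 5/2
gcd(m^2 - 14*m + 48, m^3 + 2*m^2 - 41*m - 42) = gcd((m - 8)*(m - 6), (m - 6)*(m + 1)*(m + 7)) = m - 6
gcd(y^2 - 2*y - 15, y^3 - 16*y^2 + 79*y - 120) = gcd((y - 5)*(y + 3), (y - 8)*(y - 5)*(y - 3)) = y - 5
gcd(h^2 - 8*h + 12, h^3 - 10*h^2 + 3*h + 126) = h - 6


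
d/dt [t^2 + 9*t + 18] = 2*t + 9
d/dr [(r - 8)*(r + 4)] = 2*r - 4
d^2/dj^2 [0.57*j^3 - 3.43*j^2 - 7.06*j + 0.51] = 3.42*j - 6.86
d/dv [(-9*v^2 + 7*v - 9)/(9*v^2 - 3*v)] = (-4*v^2 + 18*v - 3)/(v^2*(9*v^2 - 6*v + 1))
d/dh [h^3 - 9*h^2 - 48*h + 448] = 3*h^2 - 18*h - 48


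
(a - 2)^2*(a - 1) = a^3 - 5*a^2 + 8*a - 4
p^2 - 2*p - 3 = (p - 3)*(p + 1)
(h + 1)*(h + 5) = h^2 + 6*h + 5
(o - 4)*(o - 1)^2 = o^3 - 6*o^2 + 9*o - 4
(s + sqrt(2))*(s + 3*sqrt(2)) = s^2 + 4*sqrt(2)*s + 6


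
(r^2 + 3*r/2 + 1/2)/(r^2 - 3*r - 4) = (r + 1/2)/(r - 4)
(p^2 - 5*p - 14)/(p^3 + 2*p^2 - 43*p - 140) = (p + 2)/(p^2 + 9*p + 20)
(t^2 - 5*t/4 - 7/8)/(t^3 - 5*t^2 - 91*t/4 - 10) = (4*t - 7)/(2*(2*t^2 - 11*t - 40))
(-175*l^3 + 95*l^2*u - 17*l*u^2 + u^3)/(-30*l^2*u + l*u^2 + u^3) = (35*l^2 - 12*l*u + u^2)/(u*(6*l + u))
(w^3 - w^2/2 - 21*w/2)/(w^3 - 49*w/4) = 2*(w + 3)/(2*w + 7)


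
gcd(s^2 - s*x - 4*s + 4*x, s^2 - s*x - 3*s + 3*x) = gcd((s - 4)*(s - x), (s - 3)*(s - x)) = -s + x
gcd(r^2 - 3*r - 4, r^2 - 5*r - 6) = r + 1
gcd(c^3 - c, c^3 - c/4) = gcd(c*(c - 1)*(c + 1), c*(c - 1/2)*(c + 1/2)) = c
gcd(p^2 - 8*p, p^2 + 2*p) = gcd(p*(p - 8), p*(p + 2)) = p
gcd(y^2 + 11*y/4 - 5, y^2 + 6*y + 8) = y + 4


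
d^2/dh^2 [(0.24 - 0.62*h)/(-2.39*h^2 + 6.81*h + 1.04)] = ((9.5916 - 8.8908*h)*(-2.39*h^2 + 6.81*h + 1.04) - (0.62*h - 0.24)*(4.78*h - 6.81)*(9.56*h - 13.62))/(-2.39*h^2 + 6.81*h + 1.04)^3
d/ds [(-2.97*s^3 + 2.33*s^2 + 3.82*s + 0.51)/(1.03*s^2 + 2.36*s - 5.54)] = (-3.0591*s^4 - 14.0184*s^3 + 50.9256*s^2 - 26.867*s - 22.3664)/(1.0609*s^4 + 4.8616*s^3 - 5.8428*s^2 - 26.1488*s + 30.6916)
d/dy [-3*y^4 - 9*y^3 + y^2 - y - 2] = -12*y^3 - 27*y^2 + 2*y - 1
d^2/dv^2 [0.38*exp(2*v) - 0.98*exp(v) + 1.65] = (1.52*exp(v) - 0.98)*exp(v)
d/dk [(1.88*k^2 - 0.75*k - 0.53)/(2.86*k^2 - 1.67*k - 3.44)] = (-0.994599999999999*k^2 - 9.9028*k + 1.6949)/(8.1796*k^4 - 9.5524*k^3 - 16.8879*k^2 + 11.4896*k + 11.8336)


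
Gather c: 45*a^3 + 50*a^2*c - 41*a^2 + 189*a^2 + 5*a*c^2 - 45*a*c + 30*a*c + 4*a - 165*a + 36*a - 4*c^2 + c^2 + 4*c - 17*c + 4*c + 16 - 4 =45*a^3 + 148*a^2 - 125*a + c^2*(5*a - 3) + c*(50*a^2 - 15*a - 9) + 12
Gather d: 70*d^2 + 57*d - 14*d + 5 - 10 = 70*d^2 + 43*d - 5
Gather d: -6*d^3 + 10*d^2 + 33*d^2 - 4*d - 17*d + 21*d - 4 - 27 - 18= -6*d^3 + 43*d^2 - 49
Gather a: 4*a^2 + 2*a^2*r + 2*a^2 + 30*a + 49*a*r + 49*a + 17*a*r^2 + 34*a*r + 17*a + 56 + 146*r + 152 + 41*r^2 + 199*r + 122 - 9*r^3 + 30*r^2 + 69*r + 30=a^2*(2*r + 6) + a*(17*r^2 + 83*r + 96) - 9*r^3 + 71*r^2 + 414*r + 360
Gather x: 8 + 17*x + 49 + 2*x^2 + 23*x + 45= 2*x^2 + 40*x + 102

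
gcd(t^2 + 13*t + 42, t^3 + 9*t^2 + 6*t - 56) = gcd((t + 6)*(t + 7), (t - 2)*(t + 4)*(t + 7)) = t + 7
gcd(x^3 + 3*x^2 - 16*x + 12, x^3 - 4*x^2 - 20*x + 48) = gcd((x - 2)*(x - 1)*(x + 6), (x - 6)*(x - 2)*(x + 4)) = x - 2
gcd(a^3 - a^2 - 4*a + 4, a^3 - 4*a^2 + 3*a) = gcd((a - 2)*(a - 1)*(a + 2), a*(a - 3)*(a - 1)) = a - 1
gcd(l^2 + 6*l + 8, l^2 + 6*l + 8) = l^2 + 6*l + 8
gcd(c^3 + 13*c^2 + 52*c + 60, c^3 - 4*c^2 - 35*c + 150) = c + 6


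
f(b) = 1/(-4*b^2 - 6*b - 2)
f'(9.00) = 0.00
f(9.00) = 0.00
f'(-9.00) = 0.00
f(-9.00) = 0.00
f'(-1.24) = -7.77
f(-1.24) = -1.41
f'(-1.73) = -0.61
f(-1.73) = -0.28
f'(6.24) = 0.00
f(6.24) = -0.01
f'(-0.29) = 10.35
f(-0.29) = -1.68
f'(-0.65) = 18.14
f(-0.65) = 4.76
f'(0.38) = 0.38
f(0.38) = -0.21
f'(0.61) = 0.21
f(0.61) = -0.14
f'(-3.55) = -0.02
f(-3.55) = -0.03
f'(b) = (8*b + 6)/(-4*b^2 - 6*b - 2)^2 = (4*b + 3)/(2*(2*b^2 + 3*b + 1)^2)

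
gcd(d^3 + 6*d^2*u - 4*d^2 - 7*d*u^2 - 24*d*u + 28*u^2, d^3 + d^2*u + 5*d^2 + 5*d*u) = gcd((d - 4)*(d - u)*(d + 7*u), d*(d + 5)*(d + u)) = 1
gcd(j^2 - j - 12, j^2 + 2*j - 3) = j + 3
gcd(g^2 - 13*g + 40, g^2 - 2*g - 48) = g - 8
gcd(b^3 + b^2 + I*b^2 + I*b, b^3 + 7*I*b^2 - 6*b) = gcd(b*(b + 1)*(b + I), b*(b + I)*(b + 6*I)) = b^2 + I*b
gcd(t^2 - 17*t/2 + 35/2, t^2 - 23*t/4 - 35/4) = 1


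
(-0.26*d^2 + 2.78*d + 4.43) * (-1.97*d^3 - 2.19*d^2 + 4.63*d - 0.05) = 0.5122*d^5 - 4.9072*d^4 - 16.0191*d^3 + 3.1827*d^2 + 20.3719*d - 0.2215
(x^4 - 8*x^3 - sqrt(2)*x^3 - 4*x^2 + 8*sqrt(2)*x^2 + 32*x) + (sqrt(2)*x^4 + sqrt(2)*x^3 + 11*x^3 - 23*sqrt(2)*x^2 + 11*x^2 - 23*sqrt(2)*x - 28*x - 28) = x^4 + sqrt(2)*x^4 + 3*x^3 - 15*sqrt(2)*x^2 + 7*x^2 - 23*sqrt(2)*x + 4*x - 28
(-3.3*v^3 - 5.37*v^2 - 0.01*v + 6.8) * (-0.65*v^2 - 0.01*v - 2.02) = 2.145*v^5 + 3.5235*v^4 + 6.7262*v^3 + 6.4275*v^2 - 0.0478*v - 13.736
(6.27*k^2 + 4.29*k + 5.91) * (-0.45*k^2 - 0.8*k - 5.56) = -2.8215*k^4 - 6.9465*k^3 - 40.9527*k^2 - 28.5804*k - 32.8596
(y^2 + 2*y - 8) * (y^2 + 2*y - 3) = y^4 + 4*y^3 - 7*y^2 - 22*y + 24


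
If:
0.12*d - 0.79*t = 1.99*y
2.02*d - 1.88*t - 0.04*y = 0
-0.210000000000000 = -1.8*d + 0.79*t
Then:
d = 0.22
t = 0.24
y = -0.08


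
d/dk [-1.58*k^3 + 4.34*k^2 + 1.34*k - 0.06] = -4.74*k^2 + 8.68*k + 1.34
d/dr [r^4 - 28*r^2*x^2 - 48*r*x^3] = 4*r^3 - 56*r*x^2 - 48*x^3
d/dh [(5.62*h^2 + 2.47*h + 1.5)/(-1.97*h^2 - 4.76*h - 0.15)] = (-21.8853*h^2 + 4.224*h + 6.7695)/(3.8809*h^4 + 18.7544*h^3 + 23.2486*h^2 + 1.428*h + 0.0225)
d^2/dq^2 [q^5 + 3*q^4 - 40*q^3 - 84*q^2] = 20*q^3 + 36*q^2 - 240*q - 168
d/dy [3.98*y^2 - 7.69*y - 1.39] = 7.96*y - 7.69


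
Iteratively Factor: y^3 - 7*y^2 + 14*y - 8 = (y - 4)*(y^2 - 3*y + 2) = (y - 4)*(y - 1)*(y - 2)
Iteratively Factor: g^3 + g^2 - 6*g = (g)*(g^2 + g - 6) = g*(g + 3)*(g - 2)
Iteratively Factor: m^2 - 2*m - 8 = (m + 2)*(m - 4)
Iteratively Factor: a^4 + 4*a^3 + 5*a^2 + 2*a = (a + 1)*(a^3 + 3*a^2 + 2*a) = (a + 1)^2*(a^2 + 2*a) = a*(a + 1)^2*(a + 2)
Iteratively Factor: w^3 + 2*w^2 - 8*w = (w + 4)*(w^2 - 2*w) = w*(w + 4)*(w - 2)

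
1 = 1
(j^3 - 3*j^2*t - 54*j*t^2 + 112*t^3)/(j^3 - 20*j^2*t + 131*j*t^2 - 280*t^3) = (j^2 + 5*j*t - 14*t^2)/(j^2 - 12*j*t + 35*t^2)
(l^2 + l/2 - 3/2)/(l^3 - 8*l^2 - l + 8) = (l + 3/2)/(l^2 - 7*l - 8)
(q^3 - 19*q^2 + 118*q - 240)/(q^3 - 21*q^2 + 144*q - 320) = (q - 6)/(q - 8)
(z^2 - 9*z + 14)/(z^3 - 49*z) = (z - 2)/(z*(z + 7))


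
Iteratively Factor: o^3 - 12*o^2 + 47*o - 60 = (o - 4)*(o^2 - 8*o + 15) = (o - 5)*(o - 4)*(o - 3)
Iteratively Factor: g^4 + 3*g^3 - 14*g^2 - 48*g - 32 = (g - 4)*(g^3 + 7*g^2 + 14*g + 8) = (g - 4)*(g + 4)*(g^2 + 3*g + 2) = (g - 4)*(g + 1)*(g + 4)*(g + 2)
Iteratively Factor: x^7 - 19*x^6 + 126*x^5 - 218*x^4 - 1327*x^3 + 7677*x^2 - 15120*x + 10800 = (x - 3)*(x^6 - 16*x^5 + 78*x^4 + 16*x^3 - 1279*x^2 + 3840*x - 3600) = (x - 3)*(x + 4)*(x^5 - 20*x^4 + 158*x^3 - 616*x^2 + 1185*x - 900) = (x - 3)^2*(x + 4)*(x^4 - 17*x^3 + 107*x^2 - 295*x + 300) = (x - 5)*(x - 3)^2*(x + 4)*(x^3 - 12*x^2 + 47*x - 60) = (x - 5)*(x - 4)*(x - 3)^2*(x + 4)*(x^2 - 8*x + 15) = (x - 5)^2*(x - 4)*(x - 3)^2*(x + 4)*(x - 3)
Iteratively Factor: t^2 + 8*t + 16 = (t + 4)*(t + 4)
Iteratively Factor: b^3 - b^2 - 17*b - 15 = (b + 3)*(b^2 - 4*b - 5) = (b - 5)*(b + 3)*(b + 1)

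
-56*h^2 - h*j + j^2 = (-8*h + j)*(7*h + j)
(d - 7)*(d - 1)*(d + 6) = d^3 - 2*d^2 - 41*d + 42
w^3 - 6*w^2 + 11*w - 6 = (w - 3)*(w - 2)*(w - 1)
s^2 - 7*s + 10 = (s - 5)*(s - 2)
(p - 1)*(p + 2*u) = p^2 + 2*p*u - p - 2*u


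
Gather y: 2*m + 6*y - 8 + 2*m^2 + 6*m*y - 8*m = 2*m^2 - 6*m + y*(6*m + 6) - 8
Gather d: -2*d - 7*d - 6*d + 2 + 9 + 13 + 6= 30 - 15*d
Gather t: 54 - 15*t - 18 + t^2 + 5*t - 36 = t^2 - 10*t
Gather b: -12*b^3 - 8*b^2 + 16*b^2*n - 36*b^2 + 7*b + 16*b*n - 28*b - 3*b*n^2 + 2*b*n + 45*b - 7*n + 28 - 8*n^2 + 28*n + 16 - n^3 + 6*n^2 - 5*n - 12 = -12*b^3 + b^2*(16*n - 44) + b*(-3*n^2 + 18*n + 24) - n^3 - 2*n^2 + 16*n + 32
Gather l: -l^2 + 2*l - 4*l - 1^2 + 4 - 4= -l^2 - 2*l - 1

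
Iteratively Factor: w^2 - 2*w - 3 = (w - 3)*(w + 1)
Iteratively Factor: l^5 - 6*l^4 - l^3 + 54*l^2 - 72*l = (l - 2)*(l^4 - 4*l^3 - 9*l^2 + 36*l) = (l - 3)*(l - 2)*(l^3 - l^2 - 12*l) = (l - 4)*(l - 3)*(l - 2)*(l^2 + 3*l) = l*(l - 4)*(l - 3)*(l - 2)*(l + 3)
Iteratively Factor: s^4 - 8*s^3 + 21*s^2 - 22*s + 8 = (s - 1)*(s^3 - 7*s^2 + 14*s - 8) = (s - 4)*(s - 1)*(s^2 - 3*s + 2) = (s - 4)*(s - 2)*(s - 1)*(s - 1)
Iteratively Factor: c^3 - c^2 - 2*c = (c)*(c^2 - c - 2) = c*(c - 2)*(c + 1)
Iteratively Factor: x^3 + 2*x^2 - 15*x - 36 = (x + 3)*(x^2 - x - 12) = (x - 4)*(x + 3)*(x + 3)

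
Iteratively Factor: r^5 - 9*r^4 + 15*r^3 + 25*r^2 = (r - 5)*(r^4 - 4*r^3 - 5*r^2) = (r - 5)^2*(r^3 + r^2) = r*(r - 5)^2*(r^2 + r) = r^2*(r - 5)^2*(r + 1)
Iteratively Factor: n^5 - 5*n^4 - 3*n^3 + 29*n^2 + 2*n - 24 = (n - 4)*(n^4 - n^3 - 7*n^2 + n + 6) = (n - 4)*(n + 2)*(n^3 - 3*n^2 - n + 3) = (n - 4)*(n - 3)*(n + 2)*(n^2 - 1) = (n - 4)*(n - 3)*(n + 1)*(n + 2)*(n - 1)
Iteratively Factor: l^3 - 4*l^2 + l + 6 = (l - 2)*(l^2 - 2*l - 3) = (l - 3)*(l - 2)*(l + 1)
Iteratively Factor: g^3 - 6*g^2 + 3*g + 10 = (g - 5)*(g^2 - g - 2) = (g - 5)*(g - 2)*(g + 1)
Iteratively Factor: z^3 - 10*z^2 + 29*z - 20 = (z - 4)*(z^2 - 6*z + 5) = (z - 4)*(z - 1)*(z - 5)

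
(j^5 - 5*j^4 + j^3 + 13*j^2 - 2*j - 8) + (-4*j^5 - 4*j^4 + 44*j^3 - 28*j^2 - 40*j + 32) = -3*j^5 - 9*j^4 + 45*j^3 - 15*j^2 - 42*j + 24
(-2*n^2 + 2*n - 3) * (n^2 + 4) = -2*n^4 + 2*n^3 - 11*n^2 + 8*n - 12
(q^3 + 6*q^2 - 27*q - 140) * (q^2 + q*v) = q^5 + q^4*v + 6*q^4 + 6*q^3*v - 27*q^3 - 27*q^2*v - 140*q^2 - 140*q*v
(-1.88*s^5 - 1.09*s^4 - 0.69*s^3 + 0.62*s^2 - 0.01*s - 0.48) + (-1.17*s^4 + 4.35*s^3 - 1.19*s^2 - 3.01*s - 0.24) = -1.88*s^5 - 2.26*s^4 + 3.66*s^3 - 0.57*s^2 - 3.02*s - 0.72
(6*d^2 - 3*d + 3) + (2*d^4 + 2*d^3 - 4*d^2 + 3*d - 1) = 2*d^4 + 2*d^3 + 2*d^2 + 2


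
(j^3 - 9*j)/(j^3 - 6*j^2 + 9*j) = (j + 3)/(j - 3)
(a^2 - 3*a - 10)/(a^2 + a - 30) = (a + 2)/(a + 6)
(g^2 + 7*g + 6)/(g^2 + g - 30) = (g + 1)/(g - 5)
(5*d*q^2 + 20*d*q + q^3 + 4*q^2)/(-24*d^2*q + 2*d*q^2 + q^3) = (5*d*q + 20*d + q^2 + 4*q)/(-24*d^2 + 2*d*q + q^2)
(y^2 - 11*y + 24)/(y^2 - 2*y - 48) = (y - 3)/(y + 6)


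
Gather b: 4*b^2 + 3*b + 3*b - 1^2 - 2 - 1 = 4*b^2 + 6*b - 4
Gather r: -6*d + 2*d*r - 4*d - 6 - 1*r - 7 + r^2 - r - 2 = -10*d + r^2 + r*(2*d - 2) - 15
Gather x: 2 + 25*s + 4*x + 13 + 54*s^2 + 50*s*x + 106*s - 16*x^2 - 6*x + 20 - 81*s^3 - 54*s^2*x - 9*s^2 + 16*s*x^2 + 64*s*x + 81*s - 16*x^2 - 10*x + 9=-81*s^3 + 45*s^2 + 212*s + x^2*(16*s - 32) + x*(-54*s^2 + 114*s - 12) + 44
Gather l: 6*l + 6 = 6*l + 6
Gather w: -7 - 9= -16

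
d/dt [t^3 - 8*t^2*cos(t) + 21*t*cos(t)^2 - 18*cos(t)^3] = 8*t^2*sin(t) + 3*t^2 - 21*t*sin(2*t) - 16*t*cos(t) + 54*sin(t)*cos(t)^2 + 21*cos(t)^2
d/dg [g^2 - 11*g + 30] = 2*g - 11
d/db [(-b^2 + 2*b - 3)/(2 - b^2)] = 2*(b^2 - 5*b + 2)/(b^4 - 4*b^2 + 4)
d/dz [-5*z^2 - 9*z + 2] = -10*z - 9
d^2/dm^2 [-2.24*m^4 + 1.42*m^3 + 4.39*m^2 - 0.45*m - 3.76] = -26.88*m^2 + 8.52*m + 8.78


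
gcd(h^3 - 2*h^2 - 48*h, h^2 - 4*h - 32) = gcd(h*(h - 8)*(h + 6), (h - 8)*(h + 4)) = h - 8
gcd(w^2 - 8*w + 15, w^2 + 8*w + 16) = 1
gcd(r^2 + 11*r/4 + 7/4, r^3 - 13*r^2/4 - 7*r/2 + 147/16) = r + 7/4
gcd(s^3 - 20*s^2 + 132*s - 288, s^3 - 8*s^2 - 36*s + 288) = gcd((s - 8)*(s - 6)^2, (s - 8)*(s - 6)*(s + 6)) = s^2 - 14*s + 48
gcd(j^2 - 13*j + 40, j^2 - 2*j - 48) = j - 8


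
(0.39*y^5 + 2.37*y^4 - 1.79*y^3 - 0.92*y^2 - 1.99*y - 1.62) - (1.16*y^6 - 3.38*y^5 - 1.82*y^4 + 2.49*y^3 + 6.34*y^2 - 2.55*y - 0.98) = -1.16*y^6 + 3.77*y^5 + 4.19*y^4 - 4.28*y^3 - 7.26*y^2 + 0.56*y - 0.64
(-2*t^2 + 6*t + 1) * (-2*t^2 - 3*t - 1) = 4*t^4 - 6*t^3 - 18*t^2 - 9*t - 1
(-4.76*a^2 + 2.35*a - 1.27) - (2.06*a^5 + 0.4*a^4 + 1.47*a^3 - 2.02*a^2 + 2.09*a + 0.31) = -2.06*a^5 - 0.4*a^4 - 1.47*a^3 - 2.74*a^2 + 0.26*a - 1.58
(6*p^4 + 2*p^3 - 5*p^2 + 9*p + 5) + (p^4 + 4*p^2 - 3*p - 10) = 7*p^4 + 2*p^3 - p^2 + 6*p - 5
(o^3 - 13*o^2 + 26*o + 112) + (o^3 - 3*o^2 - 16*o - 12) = 2*o^3 - 16*o^2 + 10*o + 100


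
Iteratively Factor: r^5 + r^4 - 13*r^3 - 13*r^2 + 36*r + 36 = (r + 3)*(r^4 - 2*r^3 - 7*r^2 + 8*r + 12) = (r - 3)*(r + 3)*(r^3 + r^2 - 4*r - 4) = (r - 3)*(r + 1)*(r + 3)*(r^2 - 4) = (r - 3)*(r + 1)*(r + 2)*(r + 3)*(r - 2)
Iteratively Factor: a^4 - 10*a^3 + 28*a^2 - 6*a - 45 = (a - 3)*(a^3 - 7*a^2 + 7*a + 15) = (a - 3)^2*(a^2 - 4*a - 5) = (a - 5)*(a - 3)^2*(a + 1)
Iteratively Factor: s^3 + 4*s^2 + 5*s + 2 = (s + 1)*(s^2 + 3*s + 2) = (s + 1)*(s + 2)*(s + 1)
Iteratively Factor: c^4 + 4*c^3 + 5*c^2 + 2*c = (c)*(c^3 + 4*c^2 + 5*c + 2) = c*(c + 1)*(c^2 + 3*c + 2) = c*(c + 1)*(c + 2)*(c + 1)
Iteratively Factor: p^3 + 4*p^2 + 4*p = (p + 2)*(p^2 + 2*p) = p*(p + 2)*(p + 2)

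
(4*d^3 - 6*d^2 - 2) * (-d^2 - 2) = -4*d^5 + 6*d^4 - 8*d^3 + 14*d^2 + 4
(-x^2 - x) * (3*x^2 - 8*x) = -3*x^4 + 5*x^3 + 8*x^2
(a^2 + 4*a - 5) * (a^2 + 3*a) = a^4 + 7*a^3 + 7*a^2 - 15*a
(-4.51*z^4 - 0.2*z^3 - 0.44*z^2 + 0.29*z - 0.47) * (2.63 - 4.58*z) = 20.6558*z^5 - 10.9453*z^4 + 1.4892*z^3 - 2.4854*z^2 + 2.9153*z - 1.2361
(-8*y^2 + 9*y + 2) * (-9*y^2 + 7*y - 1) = 72*y^4 - 137*y^3 + 53*y^2 + 5*y - 2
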